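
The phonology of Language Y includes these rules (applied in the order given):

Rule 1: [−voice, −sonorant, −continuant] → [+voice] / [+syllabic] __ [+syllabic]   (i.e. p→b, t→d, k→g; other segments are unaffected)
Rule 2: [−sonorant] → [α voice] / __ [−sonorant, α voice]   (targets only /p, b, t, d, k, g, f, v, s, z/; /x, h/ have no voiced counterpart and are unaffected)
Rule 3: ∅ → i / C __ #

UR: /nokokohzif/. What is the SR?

Rule 1 (intervocalic voicing): /k/ is a voiceless stop between vowels /o/ and /o/, so it voices to [g]. /k/ is a voiceless stop between vowels /o/ and /o/, so it voices to [g]. /nokokohzif/ → nogogohzif.
Rule 2 (regressive voicing assimilation): no segment meets the environment; /nogogohzif/ is unchanged.
Rule 3 (final i-epenthesis): the form ends in the consonant /f/, so [i] is inserted word-finally. /nogogohzif/ → nogogohzifi.

nogogohzifi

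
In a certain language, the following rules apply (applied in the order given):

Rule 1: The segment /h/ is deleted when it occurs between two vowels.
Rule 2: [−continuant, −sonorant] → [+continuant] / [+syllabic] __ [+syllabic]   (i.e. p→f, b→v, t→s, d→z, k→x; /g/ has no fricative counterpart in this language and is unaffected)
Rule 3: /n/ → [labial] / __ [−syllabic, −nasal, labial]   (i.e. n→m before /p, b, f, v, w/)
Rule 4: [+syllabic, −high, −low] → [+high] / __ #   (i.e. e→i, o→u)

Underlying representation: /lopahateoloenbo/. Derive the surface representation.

lofaaseoloembu

Rule 1 (intervocalic h-deletion): /h/ occurs between vowels /a/ and /a/, so it deletes. /lopahateoloenbo/ → lopaateoloenbo.
Rule 2 (intervocalic spirantization): /p/ is a stop between vowels /o/ and /a/, so it spirantizes to the fricative [f]. /t/ is a stop between vowels /a/ and /e/, so it spirantizes to the fricative [s]. /lopaateoloenbo/ → lofaaseoloenbo.
Rule 3 (nasal place assimilation): /n/ precedes the labial consonant /b/, so it assimilates in place to [m]. /lofaaseoloenbo/ → lofaaseoloembo.
Rule 4 (final vowel raising): /o/ is a mid vowel in word-final position, so it raises to [u]. /lofaaseoloembo/ → lofaaseoloembu.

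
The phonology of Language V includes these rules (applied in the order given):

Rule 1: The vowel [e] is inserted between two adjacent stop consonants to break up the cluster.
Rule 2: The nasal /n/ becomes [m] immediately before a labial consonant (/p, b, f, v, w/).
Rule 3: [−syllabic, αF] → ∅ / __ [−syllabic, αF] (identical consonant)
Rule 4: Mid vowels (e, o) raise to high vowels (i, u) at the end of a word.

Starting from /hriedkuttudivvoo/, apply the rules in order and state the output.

Rule 1 (stop-cluster e-epenthesis): /d/ and /k/ form a stop–stop cluster, so [e] is inserted between them. /t/ and /t/ form a stop–stop cluster, so [e] is inserted between them. /hriedkuttudivvoo/ → hriedekutetudivvoo.
Rule 2 (nasal place assimilation): no segment meets the environment; /hriedekutetudivvoo/ is unchanged.
Rule 3 (degemination): /vv/ is a geminate; the first /v/ deletes. /hriedekutetudivvoo/ → hriedekutetudivoo.
Rule 4 (final vowel raising): /o/ is a mid vowel in word-final position, so it raises to [u]. /hriedekutetudivoo/ → hriedekutetudivou.

hriedekutetudivou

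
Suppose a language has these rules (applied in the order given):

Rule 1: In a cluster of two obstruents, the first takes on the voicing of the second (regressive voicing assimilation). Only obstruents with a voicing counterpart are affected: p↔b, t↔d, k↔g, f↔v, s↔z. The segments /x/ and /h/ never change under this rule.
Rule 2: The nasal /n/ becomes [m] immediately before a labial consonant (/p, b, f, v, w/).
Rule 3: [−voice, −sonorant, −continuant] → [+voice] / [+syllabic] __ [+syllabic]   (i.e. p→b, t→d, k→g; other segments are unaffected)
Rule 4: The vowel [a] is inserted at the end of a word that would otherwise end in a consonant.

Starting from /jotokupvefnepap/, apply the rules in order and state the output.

Rule 1 (regressive voicing assimilation): /p/ precedes the voiced obstruent /v/, so it voices to [b] by assimilation. /jotokupvefnepap/ → jotokubvefnepap.
Rule 2 (nasal place assimilation): no segment meets the environment; /jotokubvefnepap/ is unchanged.
Rule 3 (intervocalic voicing): /t/ is a voiceless stop between vowels /o/ and /o/, so it voices to [d]. /k/ is a voiceless stop between vowels /o/ and /u/, so it voices to [g]. /p/ is a voiceless stop between vowels /e/ and /a/, so it voices to [b]. /jotokubvefnepap/ → jodogubvefnebap.
Rule 4 (final a-epenthesis): the form ends in the consonant /p/, so [a] is inserted word-finally. /jodogubvefnebap/ → jodogubvefnebapa.

jodogubvefnebapa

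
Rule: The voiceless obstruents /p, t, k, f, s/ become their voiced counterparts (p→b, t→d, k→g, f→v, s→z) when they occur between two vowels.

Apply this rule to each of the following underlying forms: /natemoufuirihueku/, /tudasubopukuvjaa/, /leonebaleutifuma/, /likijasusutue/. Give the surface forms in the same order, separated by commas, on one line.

/natemoufuirihueku/: /t/ is a voiceless obstruent between vowels /a/ and /e/, so it voices to [d]. /f/ is a voiceless obstruent between vowels /u/ and /u/, so it voices to [v]. /k/ is a voiceless obstruent between vowels /e/ and /u/, so it voices to [g]. → [nademouvuirihuegu].
/tudasubopukuvjaa/: /s/ is a voiceless obstruent between vowels /a/ and /u/, so it voices to [z]. /p/ is a voiceless obstruent between vowels /o/ and /u/, so it voices to [b]. /k/ is a voiceless obstruent between vowels /u/ and /u/, so it voices to [g]. → [tudazubobuguvjaa].
/leonebaleutifuma/: /t/ is a voiceless obstruent between vowels /u/ and /i/, so it voices to [d]. /f/ is a voiceless obstruent between vowels /i/ and /u/, so it voices to [v]. → [leonebaleudivuma].
/likijasusutue/: /k/ is a voiceless obstruent between vowels /i/ and /i/, so it voices to [g]. /s/ is a voiceless obstruent between vowels /a/ and /u/, so it voices to [z]. /s/ is a voiceless obstruent between vowels /u/ and /u/, so it voices to [z]. /t/ is a voiceless obstruent between vowels /u/ and /u/, so it voices to [d]. → [ligijazuzudue].

nademouvuirihuegu, tudazubobuguvjaa, leonebaleudivuma, ligijazuzudue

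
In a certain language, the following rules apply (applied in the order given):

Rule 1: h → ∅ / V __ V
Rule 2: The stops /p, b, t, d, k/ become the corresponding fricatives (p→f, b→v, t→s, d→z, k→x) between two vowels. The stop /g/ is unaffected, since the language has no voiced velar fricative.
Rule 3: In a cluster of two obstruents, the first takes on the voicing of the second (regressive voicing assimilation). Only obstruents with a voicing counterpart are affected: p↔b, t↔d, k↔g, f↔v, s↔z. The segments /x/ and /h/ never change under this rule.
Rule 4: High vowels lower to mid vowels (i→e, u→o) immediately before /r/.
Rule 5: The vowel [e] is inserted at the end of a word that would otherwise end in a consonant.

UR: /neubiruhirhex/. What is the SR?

neuveruerhexe

Rule 1 (intervocalic h-deletion): /h/ occurs between vowels /u/ and /i/, so it deletes. /neubiruhirhex/ → neubiruirhex.
Rule 2 (intervocalic spirantization): /b/ is a stop between vowels /u/ and /i/, so it spirantizes to the fricative [v]. /neubiruirhex/ → neuviruirhex.
Rule 3 (regressive voicing assimilation): no segment meets the environment; /neuviruirhex/ is unchanged.
Rule 4 (pre-rhotic lowering): /i/ is a high vowel immediately before /r/, so it lowers to [e]. /i/ is a high vowel immediately before /r/, so it lowers to [e]. /neuviruirhex/ → neuveruerhex.
Rule 5 (final e-epenthesis): the form ends in the consonant /x/, so [e] is inserted word-finally. /neuveruerhex/ → neuveruerhexe.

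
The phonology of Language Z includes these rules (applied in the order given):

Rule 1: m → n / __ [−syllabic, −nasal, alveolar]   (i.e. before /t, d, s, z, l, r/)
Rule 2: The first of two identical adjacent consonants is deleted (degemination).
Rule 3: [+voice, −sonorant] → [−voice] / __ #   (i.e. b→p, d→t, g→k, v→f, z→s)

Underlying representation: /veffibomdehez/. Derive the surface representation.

vefibondehes

Rule 1 (nasal place assimilation): /m/ precedes the alveolar consonant /d/, so it assimilates in place to [n]. /veffibomdehez/ → veffibondehez.
Rule 2 (degemination): /ff/ is a geminate; the first /f/ deletes. /veffibondehez/ → vefibondehez.
Rule 3 (final devoicing): /z/ is a voiced obstruent in word-final position, so it devoices to [s]. /vefibondehez/ → vefibondehes.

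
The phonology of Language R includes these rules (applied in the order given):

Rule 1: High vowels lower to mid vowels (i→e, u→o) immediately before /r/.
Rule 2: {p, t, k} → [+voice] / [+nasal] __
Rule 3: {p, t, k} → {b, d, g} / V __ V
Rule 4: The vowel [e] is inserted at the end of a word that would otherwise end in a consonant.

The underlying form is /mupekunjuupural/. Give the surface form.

Rule 1 (pre-rhotic lowering): /u/ is a high vowel immediately before /r/, so it lowers to [o]. /mupekunjuupural/ → mupekunjuuporal.
Rule 2 (post-nasal voicing): no segment meets the environment; /mupekunjuuporal/ is unchanged.
Rule 3 (intervocalic voicing): /p/ is a voiceless stop between vowels /u/ and /e/, so it voices to [b]. /k/ is a voiceless stop between vowels /e/ and /u/, so it voices to [g]. /p/ is a voiceless stop between vowels /u/ and /o/, so it voices to [b]. /mupekunjuuporal/ → mubegunjuuboral.
Rule 4 (final e-epenthesis): the form ends in the consonant /l/, so [e] is inserted word-finally. /mubegunjuuboral/ → mubegunjuuborale.

mubegunjuuborale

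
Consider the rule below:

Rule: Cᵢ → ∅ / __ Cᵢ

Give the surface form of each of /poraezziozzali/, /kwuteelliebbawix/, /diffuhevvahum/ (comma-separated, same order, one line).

/poraezziozzali/: /zz/ is a geminate; the first /z/ deletes. /zz/ is a geminate; the first /z/ deletes. → [poraeziozali].
/kwuteelliebbawix/: /ll/ is a geminate; the first /l/ deletes. /bb/ is a geminate; the first /b/ deletes. → [kwuteeliebawix].
/diffuhevvahum/: /ff/ is a geminate; the first /f/ deletes. /vv/ is a geminate; the first /v/ deletes. → [difuhevahum].

poraeziozali, kwuteeliebawix, difuhevahum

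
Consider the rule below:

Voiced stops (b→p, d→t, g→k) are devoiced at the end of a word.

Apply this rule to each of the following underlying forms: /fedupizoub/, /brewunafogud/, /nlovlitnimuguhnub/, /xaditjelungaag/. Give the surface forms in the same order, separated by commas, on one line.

fedupizoup, brewunafogut, nlovlitnimuguhnup, xaditjelungaak

/fedupizoub/: /b/ is a voiced stop in word-final position, so it devoices to [p]. → [fedupizoup].
/brewunafogud/: /d/ is a voiced stop in word-final position, so it devoices to [t]. → [brewunafogut].
/nlovlitnimuguhnub/: /b/ is a voiced stop in word-final position, so it devoices to [p]. → [nlovlitnimuguhnup].
/xaditjelungaag/: /g/ is a voiced stop in word-final position, so it devoices to [k]. → [xaditjelungaak].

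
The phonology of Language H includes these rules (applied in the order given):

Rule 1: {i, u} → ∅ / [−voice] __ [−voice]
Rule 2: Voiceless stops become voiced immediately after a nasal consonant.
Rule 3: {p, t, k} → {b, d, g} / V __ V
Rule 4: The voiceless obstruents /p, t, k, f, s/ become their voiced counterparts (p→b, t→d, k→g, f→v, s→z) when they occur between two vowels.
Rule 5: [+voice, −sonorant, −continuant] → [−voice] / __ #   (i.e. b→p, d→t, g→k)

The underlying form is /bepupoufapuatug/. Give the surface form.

beppouvabuaduk

Rule 1 (high vowel syncope): /u/ is a high vowel flanked by voiceless consonants /p/ and /p/, so it deletes. /bepupoufapuatug/ → beppoufapuatug.
Rule 2 (post-nasal voicing): no segment meets the environment; /beppoufapuatug/ is unchanged.
Rule 3 (intervocalic voicing): /p/ is a voiceless stop between vowels /a/ and /u/, so it voices to [b]. /t/ is a voiceless stop between vowels /a/ and /u/, so it voices to [d]. /beppoufapuatug/ → beppoufabuadug.
Rule 4 (intervocalic voicing): /f/ is a voiceless obstruent between vowels /u/ and /a/, so it voices to [v]. /beppoufabuadug/ → beppouvabuadug.
Rule 5 (final devoicing): /g/ is a voiced stop in word-final position, so it devoices to [k]. /beppouvabuadug/ → beppouvabuaduk.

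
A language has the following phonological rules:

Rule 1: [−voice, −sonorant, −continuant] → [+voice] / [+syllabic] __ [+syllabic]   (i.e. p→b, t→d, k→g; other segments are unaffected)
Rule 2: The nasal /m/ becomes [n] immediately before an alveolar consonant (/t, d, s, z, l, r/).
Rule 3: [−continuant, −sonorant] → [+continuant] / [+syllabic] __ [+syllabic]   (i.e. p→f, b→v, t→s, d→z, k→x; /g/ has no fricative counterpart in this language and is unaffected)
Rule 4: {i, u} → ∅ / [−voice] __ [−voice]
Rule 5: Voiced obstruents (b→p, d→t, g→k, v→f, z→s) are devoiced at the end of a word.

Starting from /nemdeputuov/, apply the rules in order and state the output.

Rule 1 (intervocalic voicing): /p/ is a voiceless stop between vowels /e/ and /u/, so it voices to [b]. /t/ is a voiceless stop between vowels /u/ and /u/, so it voices to [d]. /nemdeputuov/ → nemdebuduov.
Rule 2 (nasal place assimilation): /m/ precedes the alveolar consonant /d/, so it assimilates in place to [n]. /nemdebuduov/ → nendebuduov.
Rule 3 (intervocalic spirantization): /b/ is a stop between vowels /e/ and /u/, so it spirantizes to the fricative [v]. /d/ is a stop between vowels /u/ and /u/, so it spirantizes to the fricative [z]. /nendebuduov/ → nendevuzuov.
Rule 4 (high vowel syncope): no segment meets the environment; /nendevuzuov/ is unchanged.
Rule 5 (final devoicing): /v/ is a voiced obstruent in word-final position, so it devoices to [f]. /nendevuzuov/ → nendevuzuof.

nendevuzuof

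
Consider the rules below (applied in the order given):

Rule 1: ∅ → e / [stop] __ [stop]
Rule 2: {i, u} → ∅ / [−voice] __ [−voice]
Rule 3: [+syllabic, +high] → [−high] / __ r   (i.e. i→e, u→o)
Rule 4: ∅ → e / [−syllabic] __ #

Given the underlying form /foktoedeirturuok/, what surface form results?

Rule 1 (stop-cluster e-epenthesis): /k/ and /t/ form a stop–stop cluster, so [e] is inserted between them. /foktoedeirturuok/ → foketoedeirturuok.
Rule 2 (high vowel syncope): no segment meets the environment; /foketoedeirturuok/ is unchanged.
Rule 3 (pre-rhotic lowering): /i/ is a high vowel immediately before /r/, so it lowers to [e]. /u/ is a high vowel immediately before /r/, so it lowers to [o]. /foketoedeirturuok/ → foketoedeertoruok.
Rule 4 (final e-epenthesis): the form ends in the consonant /k/, so [e] is inserted word-finally. /foketoedeertoruok/ → foketoedeertoruoke.

foketoedeertoruoke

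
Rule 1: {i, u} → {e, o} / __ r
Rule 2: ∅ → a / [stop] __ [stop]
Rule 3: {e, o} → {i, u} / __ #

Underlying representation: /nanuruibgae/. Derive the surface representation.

nanoruibagai

Rule 1 (pre-rhotic lowering): /u/ is a high vowel immediately before /r/, so it lowers to [o]. /nanuruibgae/ → nanoruibgae.
Rule 2 (stop-cluster a-epenthesis): /b/ and /g/ form a stop–stop cluster, so [a] is inserted between them. /nanoruibgae/ → nanoruibagae.
Rule 3 (final vowel raising): /e/ is a mid vowel in word-final position, so it raises to [i]. /nanoruibagae/ → nanoruibagai.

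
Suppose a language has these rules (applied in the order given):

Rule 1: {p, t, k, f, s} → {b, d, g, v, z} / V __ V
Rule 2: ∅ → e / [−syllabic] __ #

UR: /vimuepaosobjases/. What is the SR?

Rule 1 (intervocalic voicing): /p/ is a voiceless obstruent between vowels /e/ and /a/, so it voices to [b]. /s/ is a voiceless obstruent between vowels /o/ and /o/, so it voices to [z]. /s/ is a voiceless obstruent between vowels /a/ and /e/, so it voices to [z]. /vimuepaosobjases/ → vimuebaozobjazes.
Rule 2 (final e-epenthesis): the form ends in the consonant /s/, so [e] is inserted word-finally. /vimuebaozobjazes/ → vimuebaozobjazese.

vimuebaozobjazese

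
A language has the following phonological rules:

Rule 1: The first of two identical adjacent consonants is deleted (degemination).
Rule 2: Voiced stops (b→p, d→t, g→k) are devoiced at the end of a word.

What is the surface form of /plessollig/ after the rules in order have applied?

plesolik

Rule 1 (degemination): /ss/ is a geminate; the first /s/ deletes. /ll/ is a geminate; the first /l/ deletes. /plessollig/ → plesolig.
Rule 2 (final devoicing): /g/ is a voiced stop in word-final position, so it devoices to [k]. /plesolig/ → plesolik.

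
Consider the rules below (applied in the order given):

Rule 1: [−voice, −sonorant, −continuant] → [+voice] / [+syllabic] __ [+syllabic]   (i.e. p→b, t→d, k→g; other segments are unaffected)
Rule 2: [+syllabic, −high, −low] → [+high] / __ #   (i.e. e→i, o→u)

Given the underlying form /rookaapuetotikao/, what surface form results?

Rule 1 (intervocalic voicing): /k/ is a voiceless stop between vowels /o/ and /a/, so it voices to [g]. /p/ is a voiceless stop between vowels /a/ and /u/, so it voices to [b]. /t/ is a voiceless stop between vowels /e/ and /o/, so it voices to [d]. /t/ is a voiceless stop between vowels /o/ and /i/, so it voices to [d]. /k/ is a voiceless stop between vowels /i/ and /a/, so it voices to [g]. /rookaapuetotikao/ → roogaabuedodigao.
Rule 2 (final vowel raising): /o/ is a mid vowel in word-final position, so it raises to [u]. /roogaabuedodigao/ → roogaabuedodigau.

roogaabuedodigau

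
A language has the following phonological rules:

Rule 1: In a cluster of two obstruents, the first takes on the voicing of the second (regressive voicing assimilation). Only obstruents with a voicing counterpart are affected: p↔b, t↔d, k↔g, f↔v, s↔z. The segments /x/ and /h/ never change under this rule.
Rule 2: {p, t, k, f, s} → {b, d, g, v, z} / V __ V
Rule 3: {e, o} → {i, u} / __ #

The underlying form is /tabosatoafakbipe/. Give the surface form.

Rule 1 (regressive voicing assimilation): /k/ precedes the voiced obstruent /b/, so it voices to [g] by assimilation. /tabosatoafakbipe/ → tabosatoafagbipe.
Rule 2 (intervocalic voicing): /s/ is a voiceless obstruent between vowels /o/ and /a/, so it voices to [z]. /t/ is a voiceless obstruent between vowels /a/ and /o/, so it voices to [d]. /f/ is a voiceless obstruent between vowels /a/ and /a/, so it voices to [v]. /p/ is a voiceless obstruent between vowels /i/ and /e/, so it voices to [b]. /tabosatoafagbipe/ → tabozadoavagbibe.
Rule 3 (final vowel raising): /e/ is a mid vowel in word-final position, so it raises to [i]. /tabozadoavagbibe/ → tabozadoavagbibi.

tabozadoavagbibi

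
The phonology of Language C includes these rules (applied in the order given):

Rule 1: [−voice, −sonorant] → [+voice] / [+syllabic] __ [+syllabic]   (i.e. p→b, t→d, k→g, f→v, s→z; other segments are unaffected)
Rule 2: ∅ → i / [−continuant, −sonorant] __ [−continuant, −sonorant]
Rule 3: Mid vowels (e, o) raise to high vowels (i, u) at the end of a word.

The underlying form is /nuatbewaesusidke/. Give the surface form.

Rule 1 (intervocalic voicing): /s/ is a voiceless obstruent between vowels /e/ and /u/, so it voices to [z]. /s/ is a voiceless obstruent between vowels /u/ and /i/, so it voices to [z]. /nuatbewaesusidke/ → nuatbewaezuzidke.
Rule 2 (stop-cluster i-epenthesis): /t/ and /b/ form a stop–stop cluster, so [i] is inserted between them. /d/ and /k/ form a stop–stop cluster, so [i] is inserted between them. /nuatbewaezuzidke/ → nuatibewaezuzidike.
Rule 3 (final vowel raising): /e/ is a mid vowel in word-final position, so it raises to [i]. /nuatibewaezuzidike/ → nuatibewaezuzidiki.

nuatibewaezuzidiki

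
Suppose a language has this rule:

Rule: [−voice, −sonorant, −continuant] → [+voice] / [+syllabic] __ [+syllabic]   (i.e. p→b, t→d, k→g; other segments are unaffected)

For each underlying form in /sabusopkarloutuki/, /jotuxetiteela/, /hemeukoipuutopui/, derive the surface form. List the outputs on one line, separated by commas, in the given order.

sabusopkarloudugi, joduxedideela, hemeugoibuudobui

/sabusopkarloutuki/: /t/ is a voiceless stop between vowels /u/ and /u/, so it voices to [d]. /k/ is a voiceless stop between vowels /u/ and /i/, so it voices to [g]. → [sabusopkarloudugi].
/jotuxetiteela/: /t/ is a voiceless stop between vowels /o/ and /u/, so it voices to [d]. /t/ is a voiceless stop between vowels /e/ and /i/, so it voices to [d]. /t/ is a voiceless stop between vowels /i/ and /e/, so it voices to [d]. → [joduxedideela].
/hemeukoipuutopui/: /k/ is a voiceless stop between vowels /u/ and /o/, so it voices to [g]. /p/ is a voiceless stop between vowels /i/ and /u/, so it voices to [b]. /t/ is a voiceless stop between vowels /u/ and /o/, so it voices to [d]. /p/ is a voiceless stop between vowels /o/ and /u/, so it voices to [b]. → [hemeugoibuudobui].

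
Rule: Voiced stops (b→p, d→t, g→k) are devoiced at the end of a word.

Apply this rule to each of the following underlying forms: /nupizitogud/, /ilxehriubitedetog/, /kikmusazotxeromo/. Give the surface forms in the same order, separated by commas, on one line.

nupizitogut, ilxehriubitedetok, kikmusazotxeromo

/nupizitogud/: /d/ is a voiced stop in word-final position, so it devoices to [t]. → [nupizitogut].
/ilxehriubitedetog/: /g/ is a voiced stop in word-final position, so it devoices to [k]. → [ilxehriubitedetok].
/kikmusazotxeromo/: the rule's environment is not met; surfaces unchanged as [kikmusazotxeromo].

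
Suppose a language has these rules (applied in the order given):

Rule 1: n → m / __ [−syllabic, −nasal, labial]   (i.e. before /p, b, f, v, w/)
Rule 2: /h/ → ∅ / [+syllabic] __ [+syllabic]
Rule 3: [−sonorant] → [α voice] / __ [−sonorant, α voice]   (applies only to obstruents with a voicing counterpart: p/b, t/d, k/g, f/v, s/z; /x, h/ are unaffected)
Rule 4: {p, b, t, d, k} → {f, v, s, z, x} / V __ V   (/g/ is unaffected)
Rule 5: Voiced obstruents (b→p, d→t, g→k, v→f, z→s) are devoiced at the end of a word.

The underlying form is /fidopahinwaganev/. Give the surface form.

Rule 1 (nasal place assimilation): /n/ precedes the labial consonant /w/, so it assimilates in place to [m]. /fidopahinwaganev/ → fidopahimwaganev.
Rule 2 (intervocalic h-deletion): /h/ occurs between vowels /a/ and /i/, so it deletes. /fidopahimwaganev/ → fidopaimwaganev.
Rule 3 (regressive voicing assimilation): no segment meets the environment; /fidopaimwaganev/ is unchanged.
Rule 4 (intervocalic spirantization): /d/ is a stop between vowels /i/ and /o/, so it spirantizes to the fricative [z]. /p/ is a stop between vowels /o/ and /a/, so it spirantizes to the fricative [f]. /fidopaimwaganev/ → fizofaimwaganev.
Rule 5 (final devoicing): /v/ is a voiced obstruent in word-final position, so it devoices to [f]. /fizofaimwaganev/ → fizofaimwaganef.

fizofaimwaganef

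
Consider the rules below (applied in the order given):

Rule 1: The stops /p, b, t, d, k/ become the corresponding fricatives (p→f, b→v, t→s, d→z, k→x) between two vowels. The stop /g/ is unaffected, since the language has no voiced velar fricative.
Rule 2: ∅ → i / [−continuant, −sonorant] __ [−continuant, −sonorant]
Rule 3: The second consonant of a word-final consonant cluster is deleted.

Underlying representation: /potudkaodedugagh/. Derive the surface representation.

Rule 1 (intervocalic spirantization): /t/ is a stop between vowels /o/ and /u/, so it spirantizes to the fricative [s]. /d/ is a stop between vowels /o/ and /e/, so it spirantizes to the fricative [z]. /d/ is a stop between vowels /e/ and /u/, so it spirantizes to the fricative [z]. /potudkaodedugagh/ → posudkaozezugagh.
Rule 2 (stop-cluster i-epenthesis): /d/ and /k/ form a stop–stop cluster, so [i] is inserted between them. /posudkaozezugagh/ → posudikaozezugagh.
Rule 3 (final cluster simplification): /h/ is the second consonant of a word-final cluster /gh/, so it deletes. /posudikaozezugagh/ → posudikaozezugag.

posudikaozezugag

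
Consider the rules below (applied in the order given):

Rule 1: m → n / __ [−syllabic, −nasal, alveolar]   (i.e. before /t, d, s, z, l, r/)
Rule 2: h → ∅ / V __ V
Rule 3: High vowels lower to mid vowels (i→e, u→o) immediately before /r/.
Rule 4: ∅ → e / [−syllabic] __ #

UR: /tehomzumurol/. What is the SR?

Rule 1 (nasal place assimilation): /m/ precedes the alveolar consonant /z/, so it assimilates in place to [n]. /tehomzumurol/ → tehonzumurol.
Rule 2 (intervocalic h-deletion): /h/ occurs between vowels /e/ and /o/, so it deletes. /tehonzumurol/ → teonzumurol.
Rule 3 (pre-rhotic lowering): /u/ is a high vowel immediately before /r/, so it lowers to [o]. /teonzumurol/ → teonzumorol.
Rule 4 (final e-epenthesis): the form ends in the consonant /l/, so [e] is inserted word-finally. /teonzumorol/ → teonzumorole.

teonzumorole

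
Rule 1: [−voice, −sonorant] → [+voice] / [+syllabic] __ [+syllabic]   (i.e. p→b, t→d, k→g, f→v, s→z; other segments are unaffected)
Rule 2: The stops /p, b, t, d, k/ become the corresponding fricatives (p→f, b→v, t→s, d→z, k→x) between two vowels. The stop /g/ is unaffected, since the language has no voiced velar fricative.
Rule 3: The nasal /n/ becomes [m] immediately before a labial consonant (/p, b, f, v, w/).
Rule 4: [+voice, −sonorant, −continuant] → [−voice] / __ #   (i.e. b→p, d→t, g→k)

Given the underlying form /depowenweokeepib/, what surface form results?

devowemweogeevip

Rule 1 (intervocalic voicing): /p/ is a voiceless obstruent between vowels /e/ and /o/, so it voices to [b]. /k/ is a voiceless obstruent between vowels /o/ and /e/, so it voices to [g]. /p/ is a voiceless obstruent between vowels /e/ and /i/, so it voices to [b]. /depowenweokeepib/ → debowenweogeebib.
Rule 2 (intervocalic spirantization): /b/ is a stop between vowels /e/ and /o/, so it spirantizes to the fricative [v]. /b/ is a stop between vowels /e/ and /i/, so it spirantizes to the fricative [v]. /debowenweogeebib/ → devowenweogeevib.
Rule 3 (nasal place assimilation): /n/ precedes the labial consonant /w/, so it assimilates in place to [m]. /devowenweogeevib/ → devowemweogeevib.
Rule 4 (final devoicing): /b/ is a voiced stop in word-final position, so it devoices to [p]. /devowemweogeevib/ → devowemweogeevip.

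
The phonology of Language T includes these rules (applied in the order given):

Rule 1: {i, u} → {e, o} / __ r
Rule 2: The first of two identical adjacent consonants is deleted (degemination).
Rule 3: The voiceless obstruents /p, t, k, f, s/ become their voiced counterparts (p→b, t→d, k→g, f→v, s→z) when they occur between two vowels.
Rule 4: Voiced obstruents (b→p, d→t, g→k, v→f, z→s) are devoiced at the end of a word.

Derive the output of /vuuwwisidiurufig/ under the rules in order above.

vuuwizidioruvik

Rule 1 (pre-rhotic lowering): /u/ is a high vowel immediately before /r/, so it lowers to [o]. /vuuwwisidiurufig/ → vuuwwisidiorufig.
Rule 2 (degemination): /ww/ is a geminate; the first /w/ deletes. /vuuwwisidiorufig/ → vuuwisidiorufig.
Rule 3 (intervocalic voicing): /s/ is a voiceless obstruent between vowels /i/ and /i/, so it voices to [z]. /f/ is a voiceless obstruent between vowels /u/ and /i/, so it voices to [v]. /vuuwisidiorufig/ → vuuwizidioruvig.
Rule 4 (final devoicing): /g/ is a voiced obstruent in word-final position, so it devoices to [k]. /vuuwizidioruvig/ → vuuwizidioruvik.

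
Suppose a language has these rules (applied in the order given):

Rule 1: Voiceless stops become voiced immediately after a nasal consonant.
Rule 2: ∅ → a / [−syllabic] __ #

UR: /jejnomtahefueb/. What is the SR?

jejnomdahefueba

Rule 1 (post-nasal voicing): /t/ is a voiceless stop immediately after the nasal /m/, so it voices to [d]. /jejnomtahefueb/ → jejnomdahefueb.
Rule 2 (final a-epenthesis): the form ends in the consonant /b/, so [a] is inserted word-finally. /jejnomdahefueb/ → jejnomdahefueba.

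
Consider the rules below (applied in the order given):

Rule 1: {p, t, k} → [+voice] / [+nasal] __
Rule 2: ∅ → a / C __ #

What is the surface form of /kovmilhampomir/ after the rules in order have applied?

kovmilhambomira

Rule 1 (post-nasal voicing): /p/ is a voiceless stop immediately after the nasal /m/, so it voices to [b]. /kovmilhampomir/ → kovmilhambomir.
Rule 2 (final a-epenthesis): the form ends in the consonant /r/, so [a] is inserted word-finally. /kovmilhambomir/ → kovmilhambomira.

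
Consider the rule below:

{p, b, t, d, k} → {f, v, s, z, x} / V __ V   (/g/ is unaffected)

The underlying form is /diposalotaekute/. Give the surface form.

Scanning /diposalotaekute/: /d/ at position 1 is not in the conditioning environment; /p/ is a stop between vowels /i/ and /o/, so it spirantizes to the fricative [f]; /t/ is a stop between vowels /o/ and /a/, so it spirantizes to the fricative [s]; /k/ is a stop between vowels /e/ and /u/, so it spirantizes to the fricative [x]; /t/ is a stop between vowels /u/ and /e/, so it spirantizes to the fricative [s].
Result: [difosalosaexuse].

difosalosaexuse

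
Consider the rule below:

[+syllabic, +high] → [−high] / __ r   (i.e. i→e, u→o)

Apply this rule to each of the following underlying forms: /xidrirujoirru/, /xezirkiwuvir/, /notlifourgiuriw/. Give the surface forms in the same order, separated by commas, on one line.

xidrerujoerru, xezerkiwuver, notlifoorgioriw

/xidrirujoirru/: /i/ is a high vowel immediately before /r/, so it lowers to [e]. /i/ is a high vowel immediately before /r/, so it lowers to [e]. → [xidrerujoerru].
/xezirkiwuvir/: /i/ is a high vowel immediately before /r/, so it lowers to [e]. /i/ is a high vowel immediately before /r/, so it lowers to [e]. → [xezerkiwuver].
/notlifourgiuriw/: /u/ is a high vowel immediately before /r/, so it lowers to [o]. /u/ is a high vowel immediately before /r/, so it lowers to [o]. → [notlifoorgioriw].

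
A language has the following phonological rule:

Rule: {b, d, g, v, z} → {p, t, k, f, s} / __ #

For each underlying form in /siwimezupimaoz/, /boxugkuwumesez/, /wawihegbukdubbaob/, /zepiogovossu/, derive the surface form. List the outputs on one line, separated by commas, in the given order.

/siwimezupimaoz/: /z/ is a voiced obstruent in word-final position, so it devoices to [s]. → [siwimezupimaos].
/boxugkuwumesez/: /z/ is a voiced obstruent in word-final position, so it devoices to [s]. → [boxugkuwumeses].
/wawihegbukdubbaob/: /b/ is a voiced obstruent in word-final position, so it devoices to [p]. → [wawihegbukdubbaop].
/zepiogovossu/: the rule's environment is not met; surfaces unchanged as [zepiogovossu].

siwimezupimaos, boxugkuwumeses, wawihegbukdubbaop, zepiogovossu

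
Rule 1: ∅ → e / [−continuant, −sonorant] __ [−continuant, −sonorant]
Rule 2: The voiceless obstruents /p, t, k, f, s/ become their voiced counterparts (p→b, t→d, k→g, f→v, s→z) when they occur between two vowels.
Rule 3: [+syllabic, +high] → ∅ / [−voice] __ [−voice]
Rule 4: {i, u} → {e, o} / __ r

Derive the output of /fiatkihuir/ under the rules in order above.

fiadegihuer

Rule 1 (stop-cluster e-epenthesis): /t/ and /k/ form a stop–stop cluster, so [e] is inserted between them. /fiatkihuir/ → fiatekihuir.
Rule 2 (intervocalic voicing): /t/ is a voiceless obstruent between vowels /a/ and /e/, so it voices to [d]. /k/ is a voiceless obstruent between vowels /e/ and /i/, so it voices to [g]. /fiatekihuir/ → fiadegihuir.
Rule 3 (high vowel syncope): no segment meets the environment; /fiadegihuir/ is unchanged.
Rule 4 (pre-rhotic lowering): /i/ is a high vowel immediately before /r/, so it lowers to [e]. /fiadegihuir/ → fiadegihuer.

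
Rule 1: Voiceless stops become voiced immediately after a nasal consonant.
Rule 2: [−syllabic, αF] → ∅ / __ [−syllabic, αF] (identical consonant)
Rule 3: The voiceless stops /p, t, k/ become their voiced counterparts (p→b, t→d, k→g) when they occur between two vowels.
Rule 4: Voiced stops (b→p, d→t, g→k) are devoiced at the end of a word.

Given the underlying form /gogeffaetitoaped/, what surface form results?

Rule 1 (post-nasal voicing): no segment meets the environment; /gogeffaetitoaped/ is unchanged.
Rule 2 (degemination): /ff/ is a geminate; the first /f/ deletes. /gogeffaetitoaped/ → gogefaetitoaped.
Rule 3 (intervocalic voicing): /t/ is a voiceless stop between vowels /e/ and /i/, so it voices to [d]. /t/ is a voiceless stop between vowels /i/ and /o/, so it voices to [d]. /p/ is a voiceless stop between vowels /a/ and /e/, so it voices to [b]. /gogefaetitoaped/ → gogefaedidoabed.
Rule 4 (final devoicing): /d/ is a voiced stop in word-final position, so it devoices to [t]. /gogefaedidoabed/ → gogefaedidoabet.

gogefaedidoabet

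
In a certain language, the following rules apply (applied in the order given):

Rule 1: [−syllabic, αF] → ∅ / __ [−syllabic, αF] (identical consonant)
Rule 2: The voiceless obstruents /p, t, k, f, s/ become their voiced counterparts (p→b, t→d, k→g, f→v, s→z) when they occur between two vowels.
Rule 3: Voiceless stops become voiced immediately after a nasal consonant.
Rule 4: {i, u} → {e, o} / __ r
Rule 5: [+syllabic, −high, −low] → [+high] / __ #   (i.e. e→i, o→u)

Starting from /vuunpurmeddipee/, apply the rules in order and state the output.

Rule 1 (degemination): /dd/ is a geminate; the first /d/ deletes. /vuunpurmeddipee/ → vuunpurmedipee.
Rule 2 (intervocalic voicing): /p/ is a voiceless obstruent between vowels /i/ and /e/, so it voices to [b]. /vuunpurmedipee/ → vuunpurmedibee.
Rule 3 (post-nasal voicing): /p/ is a voiceless stop immediately after the nasal /n/, so it voices to [b]. /vuunpurmedibee/ → vuunburmedibee.
Rule 4 (pre-rhotic lowering): /u/ is a high vowel immediately before /r/, so it lowers to [o]. /vuunburmedibee/ → vuunbormedibee.
Rule 5 (final vowel raising): /e/ is a mid vowel in word-final position, so it raises to [i]. /vuunbormedibee/ → vuunbormedibei.

vuunbormedibei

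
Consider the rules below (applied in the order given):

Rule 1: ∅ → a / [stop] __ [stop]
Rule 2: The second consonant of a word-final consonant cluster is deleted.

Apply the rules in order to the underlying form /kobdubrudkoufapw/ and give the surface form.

Rule 1 (stop-cluster a-epenthesis): /b/ and /d/ form a stop–stop cluster, so [a] is inserted between them. /d/ and /k/ form a stop–stop cluster, so [a] is inserted between them. /kobdubrudkoufapw/ → kobadubrudakoufapw.
Rule 2 (final cluster simplification): /w/ is the second consonant of a word-final cluster /pw/, so it deletes. /kobadubrudakoufapw/ → kobadubrudakoufap.

kobadubrudakoufap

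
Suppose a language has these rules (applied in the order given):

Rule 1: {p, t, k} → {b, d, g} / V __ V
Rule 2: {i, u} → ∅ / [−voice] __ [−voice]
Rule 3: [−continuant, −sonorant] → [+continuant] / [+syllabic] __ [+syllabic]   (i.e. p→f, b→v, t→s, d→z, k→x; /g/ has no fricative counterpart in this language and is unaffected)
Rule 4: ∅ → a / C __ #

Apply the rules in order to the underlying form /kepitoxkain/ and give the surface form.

kevizoxkaina

Rule 1 (intervocalic voicing): /p/ is a voiceless stop between vowels /e/ and /i/, so it voices to [b]. /t/ is a voiceless stop between vowels /i/ and /o/, so it voices to [d]. /kepitoxkain/ → kebidoxkain.
Rule 2 (high vowel syncope): no segment meets the environment; /kebidoxkain/ is unchanged.
Rule 3 (intervocalic spirantization): /b/ is a stop between vowels /e/ and /i/, so it spirantizes to the fricative [v]. /d/ is a stop between vowels /i/ and /o/, so it spirantizes to the fricative [z]. /kebidoxkain/ → kevizoxkain.
Rule 4 (final a-epenthesis): the form ends in the consonant /n/, so [a] is inserted word-finally. /kevizoxkain/ → kevizoxkaina.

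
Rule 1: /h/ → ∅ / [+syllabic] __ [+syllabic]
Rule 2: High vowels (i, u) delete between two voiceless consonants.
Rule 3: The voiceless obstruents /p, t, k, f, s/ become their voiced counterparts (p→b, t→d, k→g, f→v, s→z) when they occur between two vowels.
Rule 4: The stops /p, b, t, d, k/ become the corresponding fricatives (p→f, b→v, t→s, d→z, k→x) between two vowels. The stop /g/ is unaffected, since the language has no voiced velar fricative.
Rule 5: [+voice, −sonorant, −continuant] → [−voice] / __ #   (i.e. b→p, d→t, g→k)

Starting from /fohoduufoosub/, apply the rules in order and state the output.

foozuuvoozup

Rule 1 (intervocalic h-deletion): /h/ occurs between vowels /o/ and /o/, so it deletes. /fohoduufoosub/ → fooduufoosub.
Rule 2 (high vowel syncope): no segment meets the environment; /fooduufoosub/ is unchanged.
Rule 3 (intervocalic voicing): /f/ is a voiceless obstruent between vowels /u/ and /o/, so it voices to [v]. /s/ is a voiceless obstruent between vowels /o/ and /u/, so it voices to [z]. /fooduufoosub/ → fooduuvoozub.
Rule 4 (intervocalic spirantization): /d/ is a stop between vowels /o/ and /u/, so it spirantizes to the fricative [z]. /fooduuvoozub/ → foozuuvoozub.
Rule 5 (final devoicing): /b/ is a voiced stop in word-final position, so it devoices to [p]. /foozuuvoozub/ → foozuuvoozup.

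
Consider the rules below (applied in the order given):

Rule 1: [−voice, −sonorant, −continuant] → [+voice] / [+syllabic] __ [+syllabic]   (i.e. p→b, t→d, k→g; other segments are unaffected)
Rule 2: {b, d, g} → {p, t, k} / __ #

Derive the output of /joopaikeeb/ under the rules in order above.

joobaigeep

Rule 1 (intervocalic voicing): /p/ is a voiceless stop between vowels /o/ and /a/, so it voices to [b]. /k/ is a voiceless stop between vowels /i/ and /e/, so it voices to [g]. /joopaikeeb/ → joobaigeeb.
Rule 2 (final devoicing): /b/ is a voiced stop in word-final position, so it devoices to [p]. /joobaigeeb/ → joobaigeep.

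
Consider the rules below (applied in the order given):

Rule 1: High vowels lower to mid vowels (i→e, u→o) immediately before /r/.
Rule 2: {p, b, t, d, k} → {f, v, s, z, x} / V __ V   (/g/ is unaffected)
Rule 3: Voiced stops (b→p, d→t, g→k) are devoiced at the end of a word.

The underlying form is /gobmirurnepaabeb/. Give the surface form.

gobmerornefaavep

Rule 1 (pre-rhotic lowering): /i/ is a high vowel immediately before /r/, so it lowers to [e]. /u/ is a high vowel immediately before /r/, so it lowers to [o]. /gobmirurnepaabeb/ → gobmerornepaabeb.
Rule 2 (intervocalic spirantization): /p/ is a stop between vowels /e/ and /a/, so it spirantizes to the fricative [f]. /b/ is a stop between vowels /a/ and /e/, so it spirantizes to the fricative [v]. /gobmerornepaabeb/ → gobmerornefaaveb.
Rule 3 (final devoicing): /b/ is a voiced stop in word-final position, so it devoices to [p]. /gobmerornefaaveb/ → gobmerornefaavep.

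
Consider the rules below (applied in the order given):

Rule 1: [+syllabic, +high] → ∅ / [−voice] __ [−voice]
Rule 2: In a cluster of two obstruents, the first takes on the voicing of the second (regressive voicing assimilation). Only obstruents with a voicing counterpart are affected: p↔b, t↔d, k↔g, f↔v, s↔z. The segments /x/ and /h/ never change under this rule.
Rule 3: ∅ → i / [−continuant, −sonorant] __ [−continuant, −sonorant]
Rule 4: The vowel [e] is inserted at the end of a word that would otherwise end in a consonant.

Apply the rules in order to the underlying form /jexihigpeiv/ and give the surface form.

jexhikipeive

Rule 1 (high vowel syncope): /i/ is a high vowel flanked by voiceless consonants /x/ and /h/, so it deletes. /jexihigpeiv/ → jexhigpeiv.
Rule 2 (regressive voicing assimilation): /g/ precedes the voiceless obstruent /p/, so it devoices to [k] by assimilation. /jexhigpeiv/ → jexhikpeiv.
Rule 3 (stop-cluster i-epenthesis): /k/ and /p/ form a stop–stop cluster, so [i] is inserted between them. /jexhikpeiv/ → jexhikipeiv.
Rule 4 (final e-epenthesis): the form ends in the consonant /v/, so [e] is inserted word-finally. /jexhikipeiv/ → jexhikipeive.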